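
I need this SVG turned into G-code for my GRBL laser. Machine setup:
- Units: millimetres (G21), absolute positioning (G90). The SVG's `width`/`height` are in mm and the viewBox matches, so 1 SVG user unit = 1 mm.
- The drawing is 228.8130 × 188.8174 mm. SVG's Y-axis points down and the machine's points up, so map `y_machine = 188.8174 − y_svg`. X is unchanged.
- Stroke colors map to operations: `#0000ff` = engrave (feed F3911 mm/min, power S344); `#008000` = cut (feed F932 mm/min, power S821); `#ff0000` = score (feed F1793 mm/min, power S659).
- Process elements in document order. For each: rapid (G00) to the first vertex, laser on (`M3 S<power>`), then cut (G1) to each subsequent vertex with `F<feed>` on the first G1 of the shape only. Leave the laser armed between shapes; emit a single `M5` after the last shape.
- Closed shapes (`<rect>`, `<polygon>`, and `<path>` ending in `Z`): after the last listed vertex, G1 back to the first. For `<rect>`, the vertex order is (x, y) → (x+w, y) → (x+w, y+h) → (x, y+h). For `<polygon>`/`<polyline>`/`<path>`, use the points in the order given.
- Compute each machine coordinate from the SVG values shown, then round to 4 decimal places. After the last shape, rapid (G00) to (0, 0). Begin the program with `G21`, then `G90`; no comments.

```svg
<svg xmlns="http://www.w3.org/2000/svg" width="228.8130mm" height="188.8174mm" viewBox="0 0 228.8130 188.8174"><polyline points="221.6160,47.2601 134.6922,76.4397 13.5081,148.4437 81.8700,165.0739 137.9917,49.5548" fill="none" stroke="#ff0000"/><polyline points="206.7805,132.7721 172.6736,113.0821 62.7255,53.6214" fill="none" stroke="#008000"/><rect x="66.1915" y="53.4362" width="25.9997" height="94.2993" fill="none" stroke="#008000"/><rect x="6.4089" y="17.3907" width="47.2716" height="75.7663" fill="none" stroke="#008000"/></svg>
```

1 u = 1 mm; y_m = 188.8174 − y.

[1] `<polyline>` open polyline, #ff0000→score S659 F1793: (221.6160,141.5573) → (134.6922,112.3777) → (13.5081,40.3737) → (81.8700,23.7435) → (137.9917,139.2626)

[2] `<polyline>` open polyline, #008000→cut S821 F932: (206.7805,56.0453) → (172.6736,75.7353) → (62.7255,135.1960)

[3] `<rect>` rectangle, #008000→cut S821 F932: (66.1915,135.3812) → (92.1912,135.3812) → (92.1912,41.0819) → (66.1915,41.0819) → (66.1915,135.3812) (closed)

[4] `<rect>` rectangle, #008000→cut S821 F932: (6.4089,171.4267) → (53.6805,171.4267) → (53.6805,95.6604) → (6.4089,95.6604) → (6.4089,171.4267) (closed)

G21
G90
G00 X221.6160 Y141.5573
M3 S659
G1 X134.6922 Y112.3777 F1793
G1 X13.5081 Y40.3737
G1 X81.8700 Y23.7435
G1 X137.9917 Y139.2626
G00 X206.7805 Y56.0453
M3 S821
G1 X172.6736 Y75.7353 F932
G1 X62.7255 Y135.1960
G00 X66.1915 Y135.3812
M3 S821
G1 X92.1912 Y135.3812 F932
G1 X92.1912 Y41.0819
G1 X66.1915 Y41.0819
G1 X66.1915 Y135.3812
G00 X6.4089 Y171.4267
M3 S821
G1 X53.6805 Y171.4267 F932
G1 X53.6805 Y95.6604
G1 X6.4089 Y95.6604
G1 X6.4089 Y171.4267
M5
G00 X0.0000 Y0.0000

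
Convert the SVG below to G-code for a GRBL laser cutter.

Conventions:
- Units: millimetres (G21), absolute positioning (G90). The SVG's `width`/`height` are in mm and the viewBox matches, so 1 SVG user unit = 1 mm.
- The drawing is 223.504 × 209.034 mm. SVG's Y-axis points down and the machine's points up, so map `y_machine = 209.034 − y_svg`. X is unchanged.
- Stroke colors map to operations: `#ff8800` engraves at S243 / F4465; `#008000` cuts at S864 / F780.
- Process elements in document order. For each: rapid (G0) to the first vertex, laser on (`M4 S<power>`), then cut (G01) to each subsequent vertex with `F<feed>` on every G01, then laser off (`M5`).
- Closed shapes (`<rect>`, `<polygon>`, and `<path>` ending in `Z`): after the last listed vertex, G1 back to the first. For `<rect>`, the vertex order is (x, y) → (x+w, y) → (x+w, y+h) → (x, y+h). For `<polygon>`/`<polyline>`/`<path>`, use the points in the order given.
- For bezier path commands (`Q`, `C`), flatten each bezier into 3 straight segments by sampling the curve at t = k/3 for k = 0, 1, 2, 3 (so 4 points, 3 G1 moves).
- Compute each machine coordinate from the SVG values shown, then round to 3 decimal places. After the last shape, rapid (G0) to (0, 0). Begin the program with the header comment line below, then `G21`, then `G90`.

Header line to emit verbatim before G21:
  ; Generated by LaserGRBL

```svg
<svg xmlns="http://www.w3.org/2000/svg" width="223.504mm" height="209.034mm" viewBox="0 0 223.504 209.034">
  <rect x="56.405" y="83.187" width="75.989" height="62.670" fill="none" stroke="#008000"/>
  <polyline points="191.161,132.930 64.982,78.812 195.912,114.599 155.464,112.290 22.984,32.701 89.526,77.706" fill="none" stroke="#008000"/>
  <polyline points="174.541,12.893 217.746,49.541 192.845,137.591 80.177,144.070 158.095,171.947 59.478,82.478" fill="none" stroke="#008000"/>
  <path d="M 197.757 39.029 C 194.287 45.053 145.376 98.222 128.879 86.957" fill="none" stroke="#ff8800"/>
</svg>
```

; Generated by LaserGRBL
G21
G90
G0 X56.405 Y125.847
M4 S864
G01 X132.394 Y125.847 F780
G01 X132.394 Y63.177 F780
G01 X56.405 Y63.177 F780
G01 X56.405 Y125.847 F780
M5
G0 X191.161 Y76.104
M4 S864
G01 X64.982 Y130.222 F780
G01 X195.912 Y94.435 F780
G01 X155.464 Y96.744 F780
G01 X22.984 Y176.333 F780
G01 X89.526 Y131.328 F780
M5
G0 X174.541 Y196.141
M4 S864
G01 X217.746 Y159.493 F780
G01 X192.845 Y71.443 F780
G01 X80.177 Y64.964 F780
G01 X158.095 Y37.087 F780
G01 X59.478 Y126.556 F780
M5
G0 X197.757 Y170.005
M4 S243
G01 X182.024 Y152.399 F4465
G01 X153.297 Y128.157 F4465
G01 X128.879 Y122.077 F4465
M5
G0 X0.000 Y0.000

1 u = 1 mm; y_m = 209.034 − y.

[1] `<rect>` rectangle, #008000→cut S864 F780: (56.405,125.847) → (132.394,125.847) → (132.394,63.177) → (56.405,63.177) → (56.405,125.847) (closed)

[2] `<polyline>` open polyline, #008000→cut S864 F780: (191.161,76.104) → (64.982,130.222) → (195.912,94.435) → (155.464,96.744) → (22.984,176.333) → (89.526,131.328)

[3] `<polyline>` open polyline, #008000→cut S864 F780: (174.541,196.141) → (217.746,159.493) → (192.845,71.443) → (80.177,64.964) → (158.095,37.087) → (59.478,126.556)

[4] `<path>` cubic bezier, #ff8800→engrave S243 F4465: (197.757,170.005) → (182.024,152.399) → (153.297,128.157) → (128.879,122.077)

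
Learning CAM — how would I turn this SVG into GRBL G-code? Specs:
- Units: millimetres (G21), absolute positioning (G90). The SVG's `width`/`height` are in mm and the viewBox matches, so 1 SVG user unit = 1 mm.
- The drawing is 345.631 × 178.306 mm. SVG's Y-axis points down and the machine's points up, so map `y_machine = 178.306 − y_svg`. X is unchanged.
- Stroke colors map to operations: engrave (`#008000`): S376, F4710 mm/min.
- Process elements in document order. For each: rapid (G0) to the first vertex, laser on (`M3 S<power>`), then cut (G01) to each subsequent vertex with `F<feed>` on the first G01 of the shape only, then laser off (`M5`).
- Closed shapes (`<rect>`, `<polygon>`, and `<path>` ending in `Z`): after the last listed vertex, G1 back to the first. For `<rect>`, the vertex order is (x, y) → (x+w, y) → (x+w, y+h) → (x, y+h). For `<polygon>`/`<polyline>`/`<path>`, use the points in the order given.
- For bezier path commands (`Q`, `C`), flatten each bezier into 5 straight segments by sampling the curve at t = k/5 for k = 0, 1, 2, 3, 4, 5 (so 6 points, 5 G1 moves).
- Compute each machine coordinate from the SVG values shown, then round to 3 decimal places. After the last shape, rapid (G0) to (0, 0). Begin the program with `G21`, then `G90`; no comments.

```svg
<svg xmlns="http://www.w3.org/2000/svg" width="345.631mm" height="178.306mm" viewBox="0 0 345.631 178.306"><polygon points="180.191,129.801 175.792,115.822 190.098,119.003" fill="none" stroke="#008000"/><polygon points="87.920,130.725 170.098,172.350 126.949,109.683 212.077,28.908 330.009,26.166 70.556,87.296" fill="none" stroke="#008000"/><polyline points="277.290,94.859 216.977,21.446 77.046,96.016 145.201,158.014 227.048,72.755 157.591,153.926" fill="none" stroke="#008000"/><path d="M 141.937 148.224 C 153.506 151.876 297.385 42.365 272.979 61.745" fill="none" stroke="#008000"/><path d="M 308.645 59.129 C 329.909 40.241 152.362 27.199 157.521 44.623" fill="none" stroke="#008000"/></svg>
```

Since the viewBox matches the mm dimensions, user units are millimetres directly. The only transform is the Y-flip y_m = 178.306 − y_svg.

Shape 1 is a regular polygon drawn with `<polygon>`. Its stroke #008000 means engrave at S376, F4710. After flipping Y the toolpath is (180.191,48.505) → (175.792,62.484) → (190.098,59.303) → (180.191,48.505), returning to the start.

Shape 2 is a closed polygon drawn with `<polygon>`. Its stroke #008000 means engrave at S376, F4710. After flipping Y the toolpath is (87.920,47.581) → (170.098,5.956) → (126.949,68.623) → (212.077,149.398) → (330.009,152.140) → (70.556,91.010) → (87.920,47.581), returning to the start.

Shape 3 is a open polyline drawn with `<polyline>`. Its stroke #008000 means engrave at S376, F4710. After flipping Y the toolpath is (277.290,83.447) → (216.977,156.860) → (77.046,82.290) → (145.201,20.292) → (227.048,105.551) → (157.591,24.380).

Shape 4 is a cubic bezier drawn with `<path>`. Its stroke #008000 means engrave at S376, F4710. After flipping Y the toolpath is (141.937,30.082) → (162.351,39.534) → (200.091,64.526) → (240.727,93.441) → (269.833,114.659) → (272.979,116.561).

Shape 5 is a cubic bezier drawn with `<path>`. Its stroke #008000 means engrave at S376, F4710. After flipping Y the toolpath is (308.645,119.177) → (300.598,129.611) → (263.150,137.461) → (214.612,141.544) → (173.298,140.678) → (157.521,133.683).

G21
G90
G0 X180.191 Y48.505
M3 S376
G01 X175.792 Y62.484 F4710
G01 X190.098 Y59.303
G01 X180.191 Y48.505
M5
G0 X87.920 Y47.581
M3 S376
G01 X170.098 Y5.956 F4710
G01 X126.949 Y68.623
G01 X212.077 Y149.398
G01 X330.009 Y152.140
G01 X70.556 Y91.010
G01 X87.920 Y47.581
M5
G0 X277.290 Y83.447
M3 S376
G01 X216.977 Y156.860 F4710
G01 X77.046 Y82.290
G01 X145.201 Y20.292
G01 X227.048 Y105.551
G01 X157.591 Y24.380
M5
G0 X141.937 Y30.082
M3 S376
G01 X162.351 Y39.534 F4710
G01 X200.091 Y64.526
G01 X240.727 Y93.441
G01 X269.833 Y114.659
G01 X272.979 Y116.561
M5
G0 X308.645 Y119.177
M3 S376
G01 X300.598 Y129.611 F4710
G01 X263.150 Y137.461
G01 X214.612 Y141.544
G01 X173.298 Y140.678
G01 X157.521 Y133.683
M5
G0 X0.000 Y0.000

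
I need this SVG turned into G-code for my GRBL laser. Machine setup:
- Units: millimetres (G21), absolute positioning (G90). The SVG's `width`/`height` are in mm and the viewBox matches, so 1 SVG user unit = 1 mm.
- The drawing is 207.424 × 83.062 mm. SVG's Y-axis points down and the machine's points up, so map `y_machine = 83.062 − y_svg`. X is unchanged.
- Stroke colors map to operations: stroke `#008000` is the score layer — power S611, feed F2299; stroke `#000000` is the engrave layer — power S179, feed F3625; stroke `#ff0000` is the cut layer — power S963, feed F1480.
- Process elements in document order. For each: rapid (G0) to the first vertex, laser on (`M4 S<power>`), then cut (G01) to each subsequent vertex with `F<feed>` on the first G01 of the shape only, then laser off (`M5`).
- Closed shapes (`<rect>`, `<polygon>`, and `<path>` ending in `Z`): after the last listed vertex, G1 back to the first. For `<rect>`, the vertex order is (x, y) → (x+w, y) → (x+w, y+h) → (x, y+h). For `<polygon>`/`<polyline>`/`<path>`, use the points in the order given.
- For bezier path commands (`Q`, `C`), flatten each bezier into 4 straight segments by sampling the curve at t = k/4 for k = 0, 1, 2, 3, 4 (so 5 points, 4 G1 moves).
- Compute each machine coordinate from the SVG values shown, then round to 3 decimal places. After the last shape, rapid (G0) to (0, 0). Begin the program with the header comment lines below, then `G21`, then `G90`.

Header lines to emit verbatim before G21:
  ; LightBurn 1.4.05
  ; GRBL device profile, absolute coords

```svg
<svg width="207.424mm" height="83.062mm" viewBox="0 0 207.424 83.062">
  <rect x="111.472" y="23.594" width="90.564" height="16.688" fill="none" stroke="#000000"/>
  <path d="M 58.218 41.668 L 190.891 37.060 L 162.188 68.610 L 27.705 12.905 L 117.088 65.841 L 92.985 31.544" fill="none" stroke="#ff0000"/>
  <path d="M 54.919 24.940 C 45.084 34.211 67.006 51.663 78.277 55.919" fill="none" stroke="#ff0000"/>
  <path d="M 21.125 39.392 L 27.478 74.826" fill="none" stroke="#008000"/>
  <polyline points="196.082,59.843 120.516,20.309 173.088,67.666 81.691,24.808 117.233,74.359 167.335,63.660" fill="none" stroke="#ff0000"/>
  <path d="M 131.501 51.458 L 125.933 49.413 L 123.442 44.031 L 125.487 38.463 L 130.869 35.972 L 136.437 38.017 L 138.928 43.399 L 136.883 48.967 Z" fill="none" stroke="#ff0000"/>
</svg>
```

viewBox `0 0 207.424 83.062` with mm width/height → 1 unit = 1 mm. Flip: y_m = 83.062 − y_svg.

**Shape 1** — `<rect>` rectangle, stroke `#000000` → engrave (S179, F3625). Machine vertices: (111.472,59.468) → (202.036,59.468) → (202.036,42.780) → (111.472,42.780) → (111.472,59.468). Closed: final G1 returns to the first vertex.

**Shape 2** — `<path>` open polyline, stroke `#ff0000` → cut (S963, F1480). Machine vertices: (58.218,41.394) → (190.891,46.002) → (162.188,14.452) → (27.705,70.157) → (117.088,17.221) → (92.985,51.518). Open path.

**Shape 3** — `<path>` cubic bezier, stroke `#ff0000` → cut (S963, F1480). Control points (SVG): P0=(54.919,24.940), P1=(45.084,34.211), P2=(67.006,51.663), P3=(78.277,55.919); sampled at t=k/4. Machine vertices: (54.919,58.122) → (52.835,49.969) → (58.683,40.752) → (68.489,32.475) → (78.277,27.143). Open path.

**Shape 4** — `<path>` line segment, stroke `#008000` → score (S611, F2299). Machine vertices: (21.125,43.670) → (27.478,8.236). Open path.

**Shape 5** — `<polyline>` open polyline, stroke `#ff0000` → cut (S963, F1480). Machine vertices: (196.082,23.219) → (120.516,62.753) → (173.088,15.396) → (81.691,58.254) → (117.233,8.703) → (167.335,19.402). Open path.

**Shape 6** — `<path>` regular polygon, stroke `#ff0000` → cut (S963, F1480). Machine vertices: (131.501,31.604) → (125.933,33.649) → (123.442,39.031) → (125.487,44.599) → (130.869,47.090) → (136.437,45.045) → (138.928,39.663) → (136.883,34.095) → (131.501,31.604). Closed: final G1 returns to the first vertex.

; LightBurn 1.4.05
; GRBL device profile, absolute coords
G21
G90
G0 X111.472 Y59.468
M4 S179
G01 X202.036 Y59.468 F3625
G01 X202.036 Y42.780
G01 X111.472 Y42.780
G01 X111.472 Y59.468
M5
G0 X58.218 Y41.394
M4 S963
G01 X190.891 Y46.002 F1480
G01 X162.188 Y14.452
G01 X27.705 Y70.157
G01 X117.088 Y17.221
G01 X92.985 Y51.518
M5
G0 X54.919 Y58.122
M4 S963
G01 X52.835 Y49.969 F1480
G01 X58.683 Y40.752
G01 X68.489 Y32.475
G01 X78.277 Y27.143
M5
G0 X21.125 Y43.670
M4 S611
G01 X27.478 Y8.236 F2299
M5
G0 X196.082 Y23.219
M4 S963
G01 X120.516 Y62.753 F1480
G01 X173.088 Y15.396
G01 X81.691 Y58.254
G01 X117.233 Y8.703
G01 X167.335 Y19.402
M5
G0 X131.501 Y31.604
M4 S963
G01 X125.933 Y33.649 F1480
G01 X123.442 Y39.031
G01 X125.487 Y44.599
G01 X130.869 Y47.090
G01 X136.437 Y45.045
G01 X138.928 Y39.663
G01 X136.883 Y34.095
G01 X131.501 Y31.604
M5
G0 X0.000 Y0.000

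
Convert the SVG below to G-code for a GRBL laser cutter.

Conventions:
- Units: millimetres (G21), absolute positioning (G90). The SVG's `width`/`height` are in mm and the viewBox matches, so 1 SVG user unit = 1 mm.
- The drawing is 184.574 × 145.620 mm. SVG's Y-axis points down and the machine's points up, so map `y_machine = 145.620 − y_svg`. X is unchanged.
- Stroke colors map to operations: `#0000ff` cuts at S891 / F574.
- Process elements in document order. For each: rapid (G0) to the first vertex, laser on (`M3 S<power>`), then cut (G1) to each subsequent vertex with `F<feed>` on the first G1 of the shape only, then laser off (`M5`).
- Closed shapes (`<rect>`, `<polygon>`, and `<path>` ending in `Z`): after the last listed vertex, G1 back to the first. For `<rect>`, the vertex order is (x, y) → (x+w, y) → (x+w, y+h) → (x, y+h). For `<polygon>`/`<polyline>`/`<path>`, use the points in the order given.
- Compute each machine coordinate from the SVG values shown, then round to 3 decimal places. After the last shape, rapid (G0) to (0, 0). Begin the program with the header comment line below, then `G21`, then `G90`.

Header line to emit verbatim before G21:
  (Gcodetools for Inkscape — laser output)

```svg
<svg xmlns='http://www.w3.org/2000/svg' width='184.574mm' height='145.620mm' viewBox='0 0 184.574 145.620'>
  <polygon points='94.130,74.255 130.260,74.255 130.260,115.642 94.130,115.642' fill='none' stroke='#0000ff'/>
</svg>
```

Since the viewBox matches the mm dimensions, user units are millimetres directly. The only transform is the Y-flip y_m = 145.620 − y_svg.

Shape 1 is a rectangle drawn with `<polygon>`. Its stroke #0000ff means cut at S891, F574. After flipping Y the toolpath is (94.130,71.365) → (130.260,71.365) → (130.260,29.978) → (94.130,29.978) → (94.130,71.365), returning to the start.

(Gcodetools for Inkscape — laser output)
G21
G90
G0 X94.130 Y71.365
M3 S891
G1 X130.260 Y71.365 F574
G1 X130.260 Y29.978
G1 X94.130 Y29.978
G1 X94.130 Y71.365
M5
G0 X0.000 Y0.000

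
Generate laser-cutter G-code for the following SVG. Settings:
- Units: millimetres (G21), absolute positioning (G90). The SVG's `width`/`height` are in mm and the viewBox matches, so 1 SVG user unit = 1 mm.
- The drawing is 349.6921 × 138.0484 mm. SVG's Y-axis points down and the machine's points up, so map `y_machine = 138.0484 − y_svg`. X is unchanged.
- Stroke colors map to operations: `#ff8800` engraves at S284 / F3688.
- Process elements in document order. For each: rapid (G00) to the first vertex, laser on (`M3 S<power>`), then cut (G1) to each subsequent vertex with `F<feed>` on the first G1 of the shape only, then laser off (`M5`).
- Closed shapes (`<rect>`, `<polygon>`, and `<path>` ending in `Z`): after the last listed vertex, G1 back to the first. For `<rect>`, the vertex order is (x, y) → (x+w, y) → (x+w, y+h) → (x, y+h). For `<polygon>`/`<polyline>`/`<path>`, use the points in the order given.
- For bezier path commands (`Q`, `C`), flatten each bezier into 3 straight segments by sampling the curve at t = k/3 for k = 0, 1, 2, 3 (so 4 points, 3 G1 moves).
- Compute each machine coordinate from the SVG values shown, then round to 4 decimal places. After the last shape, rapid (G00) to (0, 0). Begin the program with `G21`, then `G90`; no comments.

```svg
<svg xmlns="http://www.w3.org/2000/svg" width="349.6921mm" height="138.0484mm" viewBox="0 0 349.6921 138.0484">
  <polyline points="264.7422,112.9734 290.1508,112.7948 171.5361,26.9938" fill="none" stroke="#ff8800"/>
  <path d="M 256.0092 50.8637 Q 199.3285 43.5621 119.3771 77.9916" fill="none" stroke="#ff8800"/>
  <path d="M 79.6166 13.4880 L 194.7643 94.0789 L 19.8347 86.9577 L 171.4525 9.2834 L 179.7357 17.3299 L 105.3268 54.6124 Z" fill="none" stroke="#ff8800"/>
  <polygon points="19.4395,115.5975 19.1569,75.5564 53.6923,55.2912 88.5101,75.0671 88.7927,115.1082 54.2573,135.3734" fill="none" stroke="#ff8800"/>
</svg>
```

Since the viewBox matches the mm dimensions, user units are millimetres directly. The only transform is the Y-flip y_m = 138.0484 − y_svg.

Shape 1 is a open polyline drawn with `<polyline>`. Its stroke #ff8800 means engrave at S284, F3688. After flipping Y the toolpath is (264.7422,25.0750) → (290.1508,25.2536) → (171.5361,111.0546).

Shape 2 is a quadratic bezier drawn with `<path>`. Its stroke #ff8800 means engrave at S284, F3688. After flipping Y the toolpath is (256.0092,87.1847) → (215.6364,87.4156) → (170.0924,78.3730) → (119.3771,60.0568).

Shape 3 is a closed polygon drawn with `<path>`. Its stroke #ff8800 means engrave at S284, F3688. After flipping Y the toolpath is (79.6166,124.5604) → (194.7643,43.9695) → (19.8347,51.0907) → (171.4525,128.7650) → (179.7357,120.7185) → (105.3268,83.4360) → (79.6166,124.5604), returning to the start.

Shape 4 is a regular polygon drawn with `<polygon>`. Its stroke #ff8800 means engrave at S284, F3688. After flipping Y the toolpath is (19.4395,22.4509) → (19.1569,62.4920) → (53.6923,82.7572) → (88.5101,62.9813) → (88.7927,22.9402) → (54.2573,2.6750) → (19.4395,22.4509), returning to the start.

G21
G90
G00 X264.7422 Y25.0750
M3 S284
G1 X290.1508 Y25.2536 F3688
G1 X171.5361 Y111.0546
M5
G00 X256.0092 Y87.1847
M3 S284
G1 X215.6364 Y87.4156 F3688
G1 X170.0924 Y78.3730
G1 X119.3771 Y60.0568
M5
G00 X79.6166 Y124.5604
M3 S284
G1 X194.7643 Y43.9695 F3688
G1 X19.8347 Y51.0907
G1 X171.4525 Y128.7650
G1 X179.7357 Y120.7185
G1 X105.3268 Y83.4360
G1 X79.6166 Y124.5604
M5
G00 X19.4395 Y22.4509
M3 S284
G1 X19.1569 Y62.4920 F3688
G1 X53.6923 Y82.7572
G1 X88.5101 Y62.9813
G1 X88.7927 Y22.9402
G1 X54.2573 Y2.6750
G1 X19.4395 Y22.4509
M5
G00 X0.0000 Y0.0000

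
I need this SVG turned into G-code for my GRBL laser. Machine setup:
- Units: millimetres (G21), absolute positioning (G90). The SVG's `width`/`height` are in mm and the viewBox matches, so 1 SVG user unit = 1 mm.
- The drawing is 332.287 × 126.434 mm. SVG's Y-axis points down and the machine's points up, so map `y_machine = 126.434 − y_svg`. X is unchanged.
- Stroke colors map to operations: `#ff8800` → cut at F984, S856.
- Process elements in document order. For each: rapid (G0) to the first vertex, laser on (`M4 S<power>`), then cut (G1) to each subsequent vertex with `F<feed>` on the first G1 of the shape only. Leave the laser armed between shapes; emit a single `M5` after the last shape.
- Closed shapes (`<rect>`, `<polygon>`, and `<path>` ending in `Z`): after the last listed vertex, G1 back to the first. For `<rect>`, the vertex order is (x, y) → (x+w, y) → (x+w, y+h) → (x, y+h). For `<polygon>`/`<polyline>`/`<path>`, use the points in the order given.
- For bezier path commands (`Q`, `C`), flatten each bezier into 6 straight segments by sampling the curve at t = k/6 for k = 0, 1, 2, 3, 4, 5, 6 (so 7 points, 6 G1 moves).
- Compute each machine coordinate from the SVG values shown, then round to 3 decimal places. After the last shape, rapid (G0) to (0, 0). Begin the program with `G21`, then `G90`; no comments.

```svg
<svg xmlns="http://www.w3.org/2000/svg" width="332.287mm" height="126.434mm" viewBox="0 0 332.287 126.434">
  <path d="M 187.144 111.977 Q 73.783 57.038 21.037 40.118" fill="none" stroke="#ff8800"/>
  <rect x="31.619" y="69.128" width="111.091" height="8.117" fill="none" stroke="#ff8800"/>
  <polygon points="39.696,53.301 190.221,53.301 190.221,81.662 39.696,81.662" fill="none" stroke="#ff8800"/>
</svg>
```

G21
G90
G0 X187.144 Y14.457
M4 S856
G1 X151.041 Y31.714 F984
G1 X118.305 Y46.859
G1 X88.937 Y59.891
G1 X62.936 Y70.812
G1 X40.303 Y79.620
G1 X21.037 Y86.316
G0 X31.619 Y57.306
M4 S856
G1 X142.710 Y57.306 F984
G1 X142.710 Y49.189
G1 X31.619 Y49.189
G1 X31.619 Y57.306
G0 X39.696 Y73.133
M4 S856
G1 X190.221 Y73.133 F984
G1 X190.221 Y44.772
G1 X39.696 Y44.772
G1 X39.696 Y73.133
M5
G0 X0.000 Y0.000

viewBox `0 0 332.287 126.434` with mm width/height → 1 unit = 1 mm. Flip: y_m = 126.434 − y_svg.

**Shape 1** — `<path>` quadratic bezier, stroke `#ff8800` → cut (S856, F984). Control points (SVG): P0=(187.144,111.977), P1=(73.783,57.038), P2=(21.037,40.118); sampled at t=k/6. Machine vertices: (187.144,14.457) → (151.041,31.714) → (118.305,46.859) → (88.937,59.891) → (62.936,70.812) → (40.303,79.620) → (21.037,86.316). Open path.

**Shape 2** — `<rect>` rectangle, stroke `#ff8800` → cut (S856, F984). Machine vertices: (31.619,57.306) → (142.710,57.306) → (142.710,49.189) → (31.619,49.189) → (31.619,57.306). Closed: final G1 returns to the first vertex.

**Shape 3** — `<polygon>` rectangle, stroke `#ff8800` → cut (S856, F984). Machine vertices: (39.696,73.133) → (190.221,73.133) → (190.221,44.772) → (39.696,44.772) → (39.696,73.133). Closed: final G1 returns to the first vertex.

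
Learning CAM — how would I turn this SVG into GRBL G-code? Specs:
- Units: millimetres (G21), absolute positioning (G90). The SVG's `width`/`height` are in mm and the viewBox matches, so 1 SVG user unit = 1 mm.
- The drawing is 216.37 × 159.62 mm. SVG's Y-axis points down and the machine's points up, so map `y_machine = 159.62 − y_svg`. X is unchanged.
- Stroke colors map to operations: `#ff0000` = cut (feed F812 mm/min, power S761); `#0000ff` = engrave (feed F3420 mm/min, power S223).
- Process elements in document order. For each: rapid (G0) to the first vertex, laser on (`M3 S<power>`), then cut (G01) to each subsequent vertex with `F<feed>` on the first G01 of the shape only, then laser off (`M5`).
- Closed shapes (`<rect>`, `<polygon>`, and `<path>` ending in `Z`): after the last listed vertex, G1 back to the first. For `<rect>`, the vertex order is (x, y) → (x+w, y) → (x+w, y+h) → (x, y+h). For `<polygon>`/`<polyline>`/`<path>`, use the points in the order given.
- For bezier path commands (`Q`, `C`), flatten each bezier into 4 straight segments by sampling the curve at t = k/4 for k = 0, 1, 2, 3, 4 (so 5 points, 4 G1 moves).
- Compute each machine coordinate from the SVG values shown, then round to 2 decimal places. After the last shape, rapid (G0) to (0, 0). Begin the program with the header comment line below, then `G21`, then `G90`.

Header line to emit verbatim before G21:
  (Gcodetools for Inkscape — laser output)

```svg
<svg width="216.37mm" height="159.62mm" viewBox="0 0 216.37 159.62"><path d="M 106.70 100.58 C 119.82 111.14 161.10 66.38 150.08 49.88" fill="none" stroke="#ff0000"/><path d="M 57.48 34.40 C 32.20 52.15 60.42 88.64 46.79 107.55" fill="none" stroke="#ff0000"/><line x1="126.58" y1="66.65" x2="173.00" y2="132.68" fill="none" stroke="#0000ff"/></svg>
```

Since the viewBox matches the mm dimensions, user units are millimetres directly. The only transform is the Y-flip y_m = 159.62 − y_svg.

Shape 1 is a cubic bezier drawn with `<path>`. Its stroke #ff0000 means cut at S761, F812. After flipping Y the toolpath is (106.70,59.04) → (120.56,60.19) → (137.44,74.24) → (149.80,93.37) → (150.08,109.74).

Shape 2 is a cubic bezier drawn with `<path>`. Its stroke #ff0000 means cut at S761, F812. After flipping Y the toolpath is (57.48,125.22) → (47.06,108.96) → (47.77,89.08) → (50.66,68.98) → (46.79,52.07).

Shape 3 is a line segment drawn with `<line>`. Its stroke #0000ff means engrave at S223, F3420. After flipping Y the toolpath is (126.58,92.97) → (173.00,26.94).

(Gcodetools for Inkscape — laser output)
G21
G90
G0 X106.70 Y59.04
M3 S761
G01 X120.56 Y60.19 F812
G01 X137.44 Y74.24
G01 X149.80 Y93.37
G01 X150.08 Y109.74
M5
G0 X57.48 Y125.22
M3 S761
G01 X47.06 Y108.96 F812
G01 X47.77 Y89.08
G01 X50.66 Y68.98
G01 X46.79 Y52.07
M5
G0 X126.58 Y92.97
M3 S223
G01 X173.00 Y26.94 F3420
M5
G0 X0.00 Y0.00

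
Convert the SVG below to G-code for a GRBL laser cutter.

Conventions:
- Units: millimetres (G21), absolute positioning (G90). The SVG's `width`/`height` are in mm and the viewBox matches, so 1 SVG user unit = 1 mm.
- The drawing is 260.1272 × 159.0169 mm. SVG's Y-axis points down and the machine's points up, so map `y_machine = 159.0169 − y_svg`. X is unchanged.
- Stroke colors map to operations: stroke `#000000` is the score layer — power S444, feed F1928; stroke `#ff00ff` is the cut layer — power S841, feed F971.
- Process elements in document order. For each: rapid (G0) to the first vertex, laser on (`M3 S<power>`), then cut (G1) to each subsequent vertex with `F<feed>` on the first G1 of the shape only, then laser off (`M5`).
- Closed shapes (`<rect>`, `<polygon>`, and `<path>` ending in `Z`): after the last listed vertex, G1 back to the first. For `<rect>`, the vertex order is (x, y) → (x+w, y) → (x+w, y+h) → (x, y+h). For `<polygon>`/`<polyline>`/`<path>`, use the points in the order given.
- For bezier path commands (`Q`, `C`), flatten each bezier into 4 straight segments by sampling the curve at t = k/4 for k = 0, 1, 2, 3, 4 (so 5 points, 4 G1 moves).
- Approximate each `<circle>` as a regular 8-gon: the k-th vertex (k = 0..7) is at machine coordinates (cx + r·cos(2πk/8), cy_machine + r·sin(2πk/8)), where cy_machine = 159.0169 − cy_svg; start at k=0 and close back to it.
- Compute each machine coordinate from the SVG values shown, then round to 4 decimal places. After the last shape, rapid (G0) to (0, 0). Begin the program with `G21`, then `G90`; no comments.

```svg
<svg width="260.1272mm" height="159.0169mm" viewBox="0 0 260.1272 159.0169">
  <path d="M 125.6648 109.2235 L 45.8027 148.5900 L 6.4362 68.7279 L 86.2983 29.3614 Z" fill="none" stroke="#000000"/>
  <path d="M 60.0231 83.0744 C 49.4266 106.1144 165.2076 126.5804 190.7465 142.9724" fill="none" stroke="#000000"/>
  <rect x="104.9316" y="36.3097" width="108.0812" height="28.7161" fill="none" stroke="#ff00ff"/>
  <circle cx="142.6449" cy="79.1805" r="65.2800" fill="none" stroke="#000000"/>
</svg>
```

Since the viewBox matches the mm dimensions, user units are millimetres directly. The only transform is the Y-flip y_m = 159.0169 − y_svg.

Shape 1 is a regular polygon drawn with `<path>`. Its stroke #000000 means score at S444, F1928. After flipping Y the toolpath is (125.6648,49.7934) → (45.8027,10.4269) → (6.4362,90.2890) → (86.2983,129.6555) → (125.6648,49.7934), returning to the start.

Shape 2 is a cubic bezier drawn with `<path>`. Its stroke #000000 means score at S444, F1928. After flipping Y the toolpath is (60.0231,75.9425) → (72.3868,59.1686) → (111.8340,43.5005) → (158.0566,29.0789) → (190.7465,16.0445).

Shape 3 is a rectangle drawn with `<rect>`. Its stroke #ff00ff means cut at S841, F971. After flipping Y the toolpath is (104.9316,122.7072) → (213.0128,122.7072) → (213.0128,93.9911) → (104.9316,93.9911) → (104.9316,122.7072), returning to the start.

Shape 4 is a circle drawn with `<circle>`. Its stroke #000000 means score at S444, F1928. After flipping Y the toolpath is (207.9249,79.8364) → (188.8048,125.9963) → (142.6449,145.1164) → (96.4850,125.9963) → (77.3649,79.8364) → (96.4850,33.6765) → (142.6449,14.5564) → (188.8048,33.6765) → (207.9249,79.8364), returning to the start.

G21
G90
G0 X125.6648 Y49.7934
M3 S444
G1 X45.8027 Y10.4269 F1928
G1 X6.4362 Y90.2890
G1 X86.2983 Y129.6555
G1 X125.6648 Y49.7934
M5
G0 X60.0231 Y75.9425
M3 S444
G1 X72.3868 Y59.1686 F1928
G1 X111.8340 Y43.5005
G1 X158.0566 Y29.0789
G1 X190.7465 Y16.0445
M5
G0 X104.9316 Y122.7072
M3 S841
G1 X213.0128 Y122.7072 F971
G1 X213.0128 Y93.9911
G1 X104.9316 Y93.9911
G1 X104.9316 Y122.7072
M5
G0 X207.9249 Y79.8364
M3 S444
G1 X188.8048 Y125.9963 F1928
G1 X142.6449 Y145.1164
G1 X96.4850 Y125.9963
G1 X77.3649 Y79.8364
G1 X96.4850 Y33.6765
G1 X142.6449 Y14.5564
G1 X188.8048 Y33.6765
G1 X207.9249 Y79.8364
M5
G0 X0.0000 Y0.0000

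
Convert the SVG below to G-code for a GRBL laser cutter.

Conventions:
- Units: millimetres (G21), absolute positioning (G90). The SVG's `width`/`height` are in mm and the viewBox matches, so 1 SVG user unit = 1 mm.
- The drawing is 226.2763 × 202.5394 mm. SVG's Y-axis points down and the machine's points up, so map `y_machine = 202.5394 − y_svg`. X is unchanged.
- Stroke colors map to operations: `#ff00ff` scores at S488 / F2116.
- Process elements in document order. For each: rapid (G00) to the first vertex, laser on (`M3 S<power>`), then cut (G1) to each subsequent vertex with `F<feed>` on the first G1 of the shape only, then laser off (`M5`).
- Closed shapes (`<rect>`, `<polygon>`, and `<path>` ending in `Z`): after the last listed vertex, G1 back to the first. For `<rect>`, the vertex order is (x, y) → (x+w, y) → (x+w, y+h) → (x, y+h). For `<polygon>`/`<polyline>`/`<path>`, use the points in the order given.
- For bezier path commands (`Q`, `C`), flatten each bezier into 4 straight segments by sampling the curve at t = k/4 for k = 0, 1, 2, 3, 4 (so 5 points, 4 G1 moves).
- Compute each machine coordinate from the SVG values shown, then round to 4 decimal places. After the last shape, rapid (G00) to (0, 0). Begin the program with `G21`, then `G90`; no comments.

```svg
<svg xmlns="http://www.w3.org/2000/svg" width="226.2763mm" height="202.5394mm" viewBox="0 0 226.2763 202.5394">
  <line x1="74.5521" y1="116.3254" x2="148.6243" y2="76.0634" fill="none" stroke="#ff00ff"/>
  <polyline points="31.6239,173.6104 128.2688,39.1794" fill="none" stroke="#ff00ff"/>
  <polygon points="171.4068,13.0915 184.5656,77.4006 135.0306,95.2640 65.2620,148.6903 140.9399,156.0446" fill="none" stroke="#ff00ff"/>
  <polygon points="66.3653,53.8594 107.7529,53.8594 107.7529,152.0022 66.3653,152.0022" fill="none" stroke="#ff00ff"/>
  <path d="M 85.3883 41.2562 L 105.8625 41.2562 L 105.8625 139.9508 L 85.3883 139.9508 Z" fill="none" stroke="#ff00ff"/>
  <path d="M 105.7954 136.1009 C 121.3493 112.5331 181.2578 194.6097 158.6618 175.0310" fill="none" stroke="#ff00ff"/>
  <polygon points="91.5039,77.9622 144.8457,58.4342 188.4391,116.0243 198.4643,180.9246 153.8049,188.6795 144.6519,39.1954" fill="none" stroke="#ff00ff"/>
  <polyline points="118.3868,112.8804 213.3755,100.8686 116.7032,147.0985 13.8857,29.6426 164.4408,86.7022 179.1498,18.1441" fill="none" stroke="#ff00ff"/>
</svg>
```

1 u = 1 mm; y_m = 202.5394 − y.

[1] `<line>` line segment, #ff00ff→score S488 F2116: (74.5521,86.2140) → (148.6243,126.4760)

[2] `<polyline>` line segment, #ff00ff→score S488 F2116: (31.6239,28.9290) → (128.2688,163.3600)

[3] `<polygon>` closed polygon, #ff00ff→score S488 F2116: (171.4068,189.4479) → (184.5656,125.1388) → (135.0306,107.2754) → (65.2620,53.8491) → (140.9399,46.4948) → (171.4068,189.4479) (closed)

[4] `<polygon>` rectangle, #ff00ff→score S488 F2116: (66.3653,148.6800) → (107.7529,148.6800) → (107.7529,50.5372) → (66.3653,50.5372) → (66.3653,148.6800) (closed)

[5] `<path>` rectangle, #ff00ff→score S488 F2116: (85.3883,161.2832) → (105.8625,161.2832) → (105.8625,62.5886) → (85.3883,62.5886) → (85.3883,161.2832) (closed)

[6] `<path>` cubic bezier, #ff00ff→score S488 F2116: (105.7954,66.4385) → (123.7951,67.5451) → (146.5348,48.4694) → (162.1214,28.6457) → (158.6618,27.5084)

[7] `<polygon>` closed polygon, #ff00ff→score S488 F2116: (91.5039,124.5772) → (144.8457,144.1052) → (188.4391,86.5151) → (198.4643,21.6148) → (153.8049,13.8599) → (144.6519,163.3440) → (91.5039,124.5772) (closed)

[8] `<polyline>` open polyline, #ff00ff→score S488 F2116: (118.3868,89.6590) → (213.3755,101.6708) → (116.7032,55.4409) → (13.8857,172.8968) → (164.4408,115.8372) → (179.1498,184.3953)

G21
G90
G00 X74.5521 Y86.2140
M3 S488
G1 X148.6243 Y126.4760 F2116
M5
G00 X31.6239 Y28.9290
M3 S488
G1 X128.2688 Y163.3600 F2116
M5
G00 X171.4068 Y189.4479
M3 S488
G1 X184.5656 Y125.1388 F2116
G1 X135.0306 Y107.2754
G1 X65.2620 Y53.8491
G1 X140.9399 Y46.4948
G1 X171.4068 Y189.4479
M5
G00 X66.3653 Y148.6800
M3 S488
G1 X107.7529 Y148.6800 F2116
G1 X107.7529 Y50.5372
G1 X66.3653 Y50.5372
G1 X66.3653 Y148.6800
M5
G00 X85.3883 Y161.2832
M3 S488
G1 X105.8625 Y161.2832 F2116
G1 X105.8625 Y62.5886
G1 X85.3883 Y62.5886
G1 X85.3883 Y161.2832
M5
G00 X105.7954 Y66.4385
M3 S488
G1 X123.7951 Y67.5451 F2116
G1 X146.5348 Y48.4694
G1 X162.1214 Y28.6457
G1 X158.6618 Y27.5084
M5
G00 X91.5039 Y124.5772
M3 S488
G1 X144.8457 Y144.1052 F2116
G1 X188.4391 Y86.5151
G1 X198.4643 Y21.6148
G1 X153.8049 Y13.8599
G1 X144.6519 Y163.3440
G1 X91.5039 Y124.5772
M5
G00 X118.3868 Y89.6590
M3 S488
G1 X213.3755 Y101.6708 F2116
G1 X116.7032 Y55.4409
G1 X13.8857 Y172.8968
G1 X164.4408 Y115.8372
G1 X179.1498 Y184.3953
M5
G00 X0.0000 Y0.0000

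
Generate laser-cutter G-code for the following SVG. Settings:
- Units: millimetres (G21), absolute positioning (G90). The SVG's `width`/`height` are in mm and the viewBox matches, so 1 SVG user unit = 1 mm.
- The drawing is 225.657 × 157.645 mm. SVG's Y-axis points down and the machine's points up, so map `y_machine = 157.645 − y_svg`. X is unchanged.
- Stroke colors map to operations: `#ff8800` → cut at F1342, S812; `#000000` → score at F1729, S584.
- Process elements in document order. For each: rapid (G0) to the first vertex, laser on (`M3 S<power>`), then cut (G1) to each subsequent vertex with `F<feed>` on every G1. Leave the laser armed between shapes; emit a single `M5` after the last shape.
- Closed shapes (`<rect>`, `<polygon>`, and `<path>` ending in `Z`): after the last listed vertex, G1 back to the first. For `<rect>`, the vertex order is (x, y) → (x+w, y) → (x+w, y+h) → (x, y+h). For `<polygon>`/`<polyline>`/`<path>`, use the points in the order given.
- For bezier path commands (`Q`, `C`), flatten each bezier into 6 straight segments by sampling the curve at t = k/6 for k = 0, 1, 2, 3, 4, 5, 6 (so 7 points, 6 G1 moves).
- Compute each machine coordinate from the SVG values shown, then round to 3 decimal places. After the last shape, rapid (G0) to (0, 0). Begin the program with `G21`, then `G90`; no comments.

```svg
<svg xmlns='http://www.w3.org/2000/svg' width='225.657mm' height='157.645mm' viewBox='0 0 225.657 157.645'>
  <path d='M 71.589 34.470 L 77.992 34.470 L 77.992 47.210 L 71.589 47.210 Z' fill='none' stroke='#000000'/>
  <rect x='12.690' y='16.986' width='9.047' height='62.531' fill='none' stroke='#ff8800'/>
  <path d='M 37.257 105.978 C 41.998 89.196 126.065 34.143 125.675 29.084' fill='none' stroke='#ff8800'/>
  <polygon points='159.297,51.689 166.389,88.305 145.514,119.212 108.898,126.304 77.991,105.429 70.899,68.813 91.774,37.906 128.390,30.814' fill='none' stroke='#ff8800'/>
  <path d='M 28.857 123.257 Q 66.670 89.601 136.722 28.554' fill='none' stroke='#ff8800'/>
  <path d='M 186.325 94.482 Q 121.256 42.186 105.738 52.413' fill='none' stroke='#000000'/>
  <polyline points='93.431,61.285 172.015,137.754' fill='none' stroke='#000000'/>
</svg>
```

Since the viewBox matches the mm dimensions, user units are millimetres directly. The only transform is the Y-flip y_m = 157.645 − y_svg.

Shape 1 is a rectangle drawn with `<path>`. Its stroke #000000 means score at S584, F1729. After flipping Y the toolpath is (71.589,123.175) → (77.992,123.175) → (77.992,110.435) → (71.589,110.435) → (71.589,123.175), returning to the start.

Shape 2 is a rectangle drawn with `<rect>`. Its stroke #ff8800 means cut at S812, F1342. After flipping Y the toolpath is (12.690,140.659) → (21.737,140.659) → (21.737,78.128) → (12.690,78.128) → (12.690,140.659), returning to the start.

Shape 3 is a cubic bezier drawn with `<path>`. Its stroke #ff8800 means cut at S812, F1342. After flipping Y the toolpath is (37.257,51.667) → (45.480,62.839) → (62.374,77.937) → (83.390,94.510) → (103.979,110.106) → (119.590,122.274) → (125.675,128.561).

Shape 4 is a regular polygon drawn with `<polygon>`. Its stroke #ff8800 means cut at S812, F1342. After flipping Y the toolpath is (159.297,105.956) → (166.389,69.340) → (145.514,38.433) → (108.898,31.341) → (77.991,52.216) → (70.899,88.832) → (91.774,119.739) → (128.390,126.831) → (159.297,105.956), returning to the start.

Shape 5 is a quadratic bezier drawn with `<path>`. Its stroke #ff8800 means cut at S812, F1342. After flipping Y the toolpath is (28.857,34.388) → (42.357,46.368) → (57.648,59.869) → (74.730,74.892) → (93.603,91.436) → (114.267,109.503) → (136.722,129.091).

Shape 6 is a quadratic bezier drawn with `<path>`. Its stroke #000000 means score at S584, F1729. After flipping Y the toolpath is (186.325,63.163) → (166.012,78.858) → (148.451,91.080) → (133.644,99.828) → (121.589,105.103) → (112.287,106.904) → (105.738,105.232).

Shape 7 is a line segment drawn with `<polyline>`. Its stroke #000000 means score at S584, F1729. After flipping Y the toolpath is (93.431,96.360) → (172.015,19.891).

G21
G90
G0 X71.589 Y123.175
M3 S584
G1 X77.992 Y123.175 F1729
G1 X77.992 Y110.435 F1729
G1 X71.589 Y110.435 F1729
G1 X71.589 Y123.175 F1729
G0 X12.690 Y140.659
M3 S812
G1 X21.737 Y140.659 F1342
G1 X21.737 Y78.128 F1342
G1 X12.690 Y78.128 F1342
G1 X12.690 Y140.659 F1342
G0 X37.257 Y51.667
M3 S812
G1 X45.480 Y62.839 F1342
G1 X62.374 Y77.937 F1342
G1 X83.390 Y94.510 F1342
G1 X103.979 Y110.106 F1342
G1 X119.590 Y122.274 F1342
G1 X125.675 Y128.561 F1342
G0 X159.297 Y105.956
M3 S812
G1 X166.389 Y69.340 F1342
G1 X145.514 Y38.433 F1342
G1 X108.898 Y31.341 F1342
G1 X77.991 Y52.216 F1342
G1 X70.899 Y88.832 F1342
G1 X91.774 Y119.739 F1342
G1 X128.390 Y126.831 F1342
G1 X159.297 Y105.956 F1342
G0 X28.857 Y34.388
M3 S812
G1 X42.357 Y46.368 F1342
G1 X57.648 Y59.869 F1342
G1 X74.730 Y74.892 F1342
G1 X93.603 Y91.436 F1342
G1 X114.267 Y109.503 F1342
G1 X136.722 Y129.091 F1342
G0 X186.325 Y63.163
M3 S584
G1 X166.012 Y78.858 F1729
G1 X148.451 Y91.080 F1729
G1 X133.644 Y99.828 F1729
G1 X121.589 Y105.103 F1729
G1 X112.287 Y106.904 F1729
G1 X105.738 Y105.232 F1729
G0 X93.431 Y96.360
M3 S584
G1 X172.015 Y19.891 F1729
M5
G0 X0.000 Y0.000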